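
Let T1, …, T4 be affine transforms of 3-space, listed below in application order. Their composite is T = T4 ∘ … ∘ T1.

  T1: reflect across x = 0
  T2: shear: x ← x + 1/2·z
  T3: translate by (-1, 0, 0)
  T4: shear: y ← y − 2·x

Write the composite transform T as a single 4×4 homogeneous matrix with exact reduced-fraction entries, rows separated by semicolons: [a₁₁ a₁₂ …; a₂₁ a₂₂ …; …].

T1 = [-1 0 0 0; 0 1 0 0; 0 0 1 0; 0 0 0 1]
T2·T1 = [-1 0 1/2 0; 0 1 0 0; 0 0 1 0; 0 0 0 1]
T3·…·T1 = [-1 0 1/2 -1; 0 1 0 0; 0 0 1 0; 0 0 0 1]
T4·…·T1 = [-1 0 1/2 -1; 2 1 -1 2; 0 0 1 0; 0 0 0 1]

T = [-1 0 1/2 -1; 2 1 -1 2; 0 0 1 0; 0 0 0 1]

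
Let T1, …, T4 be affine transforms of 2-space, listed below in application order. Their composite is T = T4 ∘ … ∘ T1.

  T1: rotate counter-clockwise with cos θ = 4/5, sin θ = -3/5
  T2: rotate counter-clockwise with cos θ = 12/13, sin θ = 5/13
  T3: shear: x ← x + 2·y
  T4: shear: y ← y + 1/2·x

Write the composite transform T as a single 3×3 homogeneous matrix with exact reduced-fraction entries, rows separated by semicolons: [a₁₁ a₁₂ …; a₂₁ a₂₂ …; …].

T1 = [4/5 3/5 0; -3/5 4/5 0; 0 0 1]
T2·T1 = [63/65 16/65 0; -16/65 63/65 0; 0 0 1]
T3·…·T1 = [31/65 142/65 0; -16/65 63/65 0; 0 0 1]
T4·…·T1 = [31/65 142/65 0; -1/130 134/65 0; 0 0 1]

T = [31/65 142/65 0; -1/130 134/65 0; 0 0 1]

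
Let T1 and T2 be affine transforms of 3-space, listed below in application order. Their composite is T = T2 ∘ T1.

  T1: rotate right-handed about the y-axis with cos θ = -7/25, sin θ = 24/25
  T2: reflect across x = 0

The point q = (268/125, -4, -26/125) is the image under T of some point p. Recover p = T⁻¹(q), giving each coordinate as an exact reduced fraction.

T1 = [-7/25 0 24/25 0; 0 1 0 0; -24/25 0 -7/25 0; 0 0 0 1]
T2·T1 = [7/25 0 -24/25 0; 0 1 0 0; -24/25 0 -7/25 0; 0 0 0 1]
det M = -1; M⁻¹ = [7/25 0 -24/25 0; 0 1 0 0; -24/25 0 -7/25 0; 0 0 0 1]
M⁻¹ · (268/125, -4, -26/125)ᵀ = (4/5, -4, -2)ᵀ

p = (4/5, -4, -2)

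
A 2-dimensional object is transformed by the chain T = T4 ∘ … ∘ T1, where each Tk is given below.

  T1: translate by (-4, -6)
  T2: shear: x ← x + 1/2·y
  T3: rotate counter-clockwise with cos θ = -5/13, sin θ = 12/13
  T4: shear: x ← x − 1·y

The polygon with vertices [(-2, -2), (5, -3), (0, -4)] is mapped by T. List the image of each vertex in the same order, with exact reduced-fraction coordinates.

T1 translate by (-4, -6): (-2, -2) → (-6, -8); (5, -3) → (1, -9); (0, -4) → (-4, -10)
T2 shear: x ← x + 1/2·y: (-6, -8) → (-10, -8); (1, -9) → (-7/2, -9); (-4, -10) → (-9, -10)
T3 rotate counter-clockwise with cos θ = -5/13, sin θ = 12/13: (-10, -8) → (146/13, -80/13); (-7/2, -9) → (251/26, 3/13); (-9, -10) → (165/13, -58/13)
T4 shear: x ← x − 1·y: (146/13, -80/13) → (226/13, -80/13); (251/26, 3/13) → (245/26, 3/13); (165/13, -58/13) → (223/13, -58/13)

image vertices: (226/13, -80/13), (245/26, 3/13), (223/13, -58/13)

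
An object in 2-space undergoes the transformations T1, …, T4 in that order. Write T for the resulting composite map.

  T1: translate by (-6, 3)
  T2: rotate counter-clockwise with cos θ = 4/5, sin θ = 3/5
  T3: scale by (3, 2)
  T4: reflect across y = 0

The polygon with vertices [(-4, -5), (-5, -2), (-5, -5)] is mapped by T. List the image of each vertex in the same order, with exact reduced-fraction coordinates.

T1 translate by (-6, 3): (-4, -5) → (-10, -2); (-5, -2) → (-11, 1); (-5, -5) → (-11, -2)
T2 rotate counter-clockwise with cos θ = 4/5, sin θ = 3/5: (-10, -2) → (-34/5, -38/5); (-11, 1) → (-47/5, -29/5); (-11, -2) → (-38/5, -41/5)
T3 scale by (3, 2): (-34/5, -38/5) → (-102/5, -76/5); (-47/5, -29/5) → (-141/5, -58/5); (-38/5, -41/5) → (-114/5, -82/5)
T4 reflect across y = 0: (-102/5, -76/5) → (-102/5, 76/5); (-141/5, -58/5) → (-141/5, 58/5); (-114/5, -82/5) → (-114/5, 82/5)

image vertices: (-102/5, 76/5), (-141/5, 58/5), (-114/5, 82/5)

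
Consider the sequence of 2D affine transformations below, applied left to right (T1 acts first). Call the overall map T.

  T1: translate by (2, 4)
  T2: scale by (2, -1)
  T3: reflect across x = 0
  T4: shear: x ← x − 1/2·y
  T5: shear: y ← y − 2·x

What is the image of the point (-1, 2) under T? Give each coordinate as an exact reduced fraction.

T1 translate by (2, 4): (-1, 2) → (1, 6)
T2 scale by (2, -1): (1, 6) → (2, -6)
T3 reflect across x = 0: (2, -6) → (-2, -6)
T4 shear: x ← x − 1/2·y: (-2, -6) → (1, -6)
T5 shear: y ← y − 2·x: (1, -6) → (1, -8)

T(p) = (1, -8)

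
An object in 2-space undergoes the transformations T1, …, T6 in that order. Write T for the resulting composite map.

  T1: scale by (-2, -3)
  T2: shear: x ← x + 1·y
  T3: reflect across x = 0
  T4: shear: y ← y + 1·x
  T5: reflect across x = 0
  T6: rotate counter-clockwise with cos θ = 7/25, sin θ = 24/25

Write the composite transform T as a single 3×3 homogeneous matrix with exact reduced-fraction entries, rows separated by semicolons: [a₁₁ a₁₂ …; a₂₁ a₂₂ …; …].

T = [-62/25 -21/25 0; -34/25 -72/25 0; 0 0 1]

T1 = [-2 0 0; 0 -3 0; 0 0 1]
T2·T1 = [-2 -3 0; 0 -3 0; 0 0 1]
T3·…·T1 = [2 3 0; 0 -3 0; 0 0 1]
T4·…·T1 = [2 3 0; 2 0 0; 0 0 1]
T5·…·T1 = [-2 -3 0; 2 0 0; 0 0 1]
T6·…·T1 = [-62/25 -21/25 0; -34/25 -72/25 0; 0 0 1]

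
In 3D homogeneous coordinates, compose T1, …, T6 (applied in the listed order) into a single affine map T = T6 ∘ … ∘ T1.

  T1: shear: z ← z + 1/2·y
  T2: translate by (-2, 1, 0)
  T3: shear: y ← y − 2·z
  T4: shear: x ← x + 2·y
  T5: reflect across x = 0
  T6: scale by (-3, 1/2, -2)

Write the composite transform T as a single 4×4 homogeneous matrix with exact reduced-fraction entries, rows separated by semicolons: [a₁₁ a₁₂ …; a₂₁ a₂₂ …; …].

T1 = [1 0 0 0; 0 1 0 0; 0 1/2 1 0; 0 0 0 1]
T2·T1 = [1 0 0 -2; 0 1 0 1; 0 1/2 1 0; 0 0 0 1]
T3·…·T1 = [1 0 0 -2; 0 0 -2 1; 0 1/2 1 0; 0 0 0 1]
T4·…·T1 = [1 0 -4 0; 0 0 -2 1; 0 1/2 1 0; 0 0 0 1]
T5·…·T1 = [-1 0 4 0; 0 0 -2 1; 0 1/2 1 0; 0 0 0 1]
T6·…·T1 = [3 0 -12 0; 0 0 -1 1/2; 0 -1 -2 0; 0 0 0 1]

T = [3 0 -12 0; 0 0 -1 1/2; 0 -1 -2 0; 0 0 0 1]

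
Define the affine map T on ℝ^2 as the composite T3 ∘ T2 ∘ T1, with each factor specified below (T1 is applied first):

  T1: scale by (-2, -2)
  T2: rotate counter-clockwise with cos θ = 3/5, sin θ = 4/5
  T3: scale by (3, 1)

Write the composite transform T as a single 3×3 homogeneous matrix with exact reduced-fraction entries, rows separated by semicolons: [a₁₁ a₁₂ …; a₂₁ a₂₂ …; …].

T1 = [-2 0 0; 0 -2 0; 0 0 1]
T2·T1 = [-6/5 8/5 0; -8/5 -6/5 0; 0 0 1]
T3·…·T1 = [-18/5 24/5 0; -8/5 -6/5 0; 0 0 1]

T = [-18/5 24/5 0; -8/5 -6/5 0; 0 0 1]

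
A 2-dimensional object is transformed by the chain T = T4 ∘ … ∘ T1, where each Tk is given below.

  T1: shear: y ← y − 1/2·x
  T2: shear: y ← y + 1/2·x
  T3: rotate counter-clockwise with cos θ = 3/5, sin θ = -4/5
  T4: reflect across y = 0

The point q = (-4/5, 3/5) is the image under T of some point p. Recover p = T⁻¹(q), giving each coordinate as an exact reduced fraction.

T1 = [1 0 0; -1/2 1 0; 0 0 1]
T2·T1 = [1 0 0; 0 1 0; 0 0 1]
T3·…·T1 = [3/5 4/5 0; -4/5 3/5 0; 0 0 1]
T4·…·T1 = [3/5 4/5 0; 4/5 -3/5 0; 0 0 1]
det M = -1; M⁻¹ = [3/5 4/5 0; 4/5 -3/5 0; 0 0 1]
M⁻¹ · (-4/5, 3/5)ᵀ = (0, -1)ᵀ

p = (0, -1)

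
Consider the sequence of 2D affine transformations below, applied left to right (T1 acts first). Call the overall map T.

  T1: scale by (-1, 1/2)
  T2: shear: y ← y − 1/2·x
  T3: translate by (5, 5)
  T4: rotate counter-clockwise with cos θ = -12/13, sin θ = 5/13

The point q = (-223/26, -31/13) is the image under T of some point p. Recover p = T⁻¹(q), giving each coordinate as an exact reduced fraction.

T1 = [-1 0 0; 0 1/2 0; 0 0 1]
T2·T1 = [-1 0 0; 1/2 1/2 0; 0 0 1]
T3·…·T1 = [-1 0 5; 1/2 1/2 5; 0 0 1]
T4·…·T1 = [19/26 -5/26 -85/13; -11/13 -6/13 -35/13; 0 0 1]
det M = -1/2; M⁻¹ = [12/13 -5/13 5; -22/13 -19/13 -15; 0 0 1]
M⁻¹ · (-223/26, -31/13)ᵀ = (-2, 3)ᵀ

p = (-2, 3)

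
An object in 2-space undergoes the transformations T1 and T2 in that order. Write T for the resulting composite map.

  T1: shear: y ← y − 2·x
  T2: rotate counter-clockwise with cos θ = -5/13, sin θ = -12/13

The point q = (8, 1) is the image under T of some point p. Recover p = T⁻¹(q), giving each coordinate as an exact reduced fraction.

p = (-4, -1)

T1 = [1 0 0; -2 1 0; 0 0 1]
T2·T1 = [-29/13 12/13 0; -2/13 -5/13 0; 0 0 1]
det M = 1; M⁻¹ = [-5/13 -12/13 0; 2/13 -29/13 0; 0 0 1]
M⁻¹ · (8, 1)ᵀ = (-4, -1)ᵀ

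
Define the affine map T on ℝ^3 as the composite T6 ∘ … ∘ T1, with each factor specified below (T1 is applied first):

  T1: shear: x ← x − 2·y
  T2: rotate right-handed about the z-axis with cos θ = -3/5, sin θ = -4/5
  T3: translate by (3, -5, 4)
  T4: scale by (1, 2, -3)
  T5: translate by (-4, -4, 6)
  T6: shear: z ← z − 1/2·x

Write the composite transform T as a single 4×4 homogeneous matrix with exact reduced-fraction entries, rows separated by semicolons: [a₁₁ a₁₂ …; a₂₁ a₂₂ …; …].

T1 = [1 -2 0 0; 0 1 0 0; 0 0 1 0; 0 0 0 1]
T2·T1 = [-3/5 2 0 0; -4/5 1 0 0; 0 0 1 0; 0 0 0 1]
T3·…·T1 = [-3/5 2 0 3; -4/5 1 0 -5; 0 0 1 4; 0 0 0 1]
T4·…·T1 = [-3/5 2 0 3; -8/5 2 0 -10; 0 0 -3 -12; 0 0 0 1]
T5·…·T1 = [-3/5 2 0 -1; -8/5 2 0 -14; 0 0 -3 -6; 0 0 0 1]
T6·…·T1 = [-3/5 2 0 -1; -8/5 2 0 -14; 3/10 -1 -3 -11/2; 0 0 0 1]

T = [-3/5 2 0 -1; -8/5 2 0 -14; 3/10 -1 -3 -11/2; 0 0 0 1]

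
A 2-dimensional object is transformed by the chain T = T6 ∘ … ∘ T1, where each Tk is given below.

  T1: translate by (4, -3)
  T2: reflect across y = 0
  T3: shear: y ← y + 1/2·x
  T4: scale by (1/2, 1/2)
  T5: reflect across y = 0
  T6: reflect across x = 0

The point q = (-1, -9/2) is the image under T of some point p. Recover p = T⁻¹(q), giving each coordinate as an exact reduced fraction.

p = (-2, -5)

T1 = [1 0 4; 0 1 -3; 0 0 1]
T2·T1 = [1 0 4; 0 -1 3; 0 0 1]
T3·…·T1 = [1 0 4; 1/2 -1 5; 0 0 1]
T4·…·T1 = [1/2 0 2; 1/4 -1/2 5/2; 0 0 1]
T5·…·T1 = [1/2 0 2; -1/4 1/2 -5/2; 0 0 1]
T6·…·T1 = [-1/2 0 -2; -1/4 1/2 -5/2; 0 0 1]
det M = -1/4; M⁻¹ = [-2 0 -4; -1 2 3; 0 0 1]
M⁻¹ · (-1, -9/2)ᵀ = (-2, -5)ᵀ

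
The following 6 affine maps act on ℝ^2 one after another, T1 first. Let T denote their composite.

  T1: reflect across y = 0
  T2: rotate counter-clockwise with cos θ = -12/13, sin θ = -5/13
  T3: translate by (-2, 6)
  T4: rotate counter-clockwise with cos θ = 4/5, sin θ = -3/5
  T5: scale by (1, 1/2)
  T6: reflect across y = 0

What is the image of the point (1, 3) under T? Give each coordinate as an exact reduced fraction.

T(p) = (23/13, -119/26)

T1 reflect across y = 0: (1, 3) → (1, -3)
T2 rotate counter-clockwise with cos θ = -12/13, sin θ = -5/13: (1, -3) → (-27/13, 31/13)
T3 translate by (-2, 6): (-27/13, 31/13) → (-53/13, 109/13)
T4 rotate counter-clockwise with cos θ = 4/5, sin θ = -3/5: (-53/13, 109/13) → (23/13, 119/13)
T5 scale by (1, 1/2): (23/13, 119/13) → (23/13, 119/26)
T6 reflect across y = 0: (23/13, 119/26) → (23/13, -119/26)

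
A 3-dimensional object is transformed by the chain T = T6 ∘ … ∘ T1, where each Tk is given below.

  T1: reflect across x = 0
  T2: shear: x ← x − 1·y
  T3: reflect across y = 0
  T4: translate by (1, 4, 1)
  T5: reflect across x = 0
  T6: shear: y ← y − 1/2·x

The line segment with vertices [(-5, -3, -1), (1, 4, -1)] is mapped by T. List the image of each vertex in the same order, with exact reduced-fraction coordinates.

image vertices: (-9, 23/2, 0), (4, -2, 0)

T1 reflect across x = 0: (-5, -3, -1) → (5, -3, -1); (1, 4, -1) → (-1, 4, -1)
T2 shear: x ← x − 1·y: (5, -3, -1) → (8, -3, -1); (-1, 4, -1) → (-5, 4, -1)
T3 reflect across y = 0: (8, -3, -1) → (8, 3, -1); (-5, 4, -1) → (-5, -4, -1)
T4 translate by (1, 4, 1): (8, 3, -1) → (9, 7, 0); (-5, -4, -1) → (-4, 0, 0)
T5 reflect across x = 0: (9, 7, 0) → (-9, 7, 0); (-4, 0, 0) → (4, 0, 0)
T6 shear: y ← y − 1/2·x: (-9, 7, 0) → (-9, 23/2, 0); (4, 0, 0) → (4, -2, 0)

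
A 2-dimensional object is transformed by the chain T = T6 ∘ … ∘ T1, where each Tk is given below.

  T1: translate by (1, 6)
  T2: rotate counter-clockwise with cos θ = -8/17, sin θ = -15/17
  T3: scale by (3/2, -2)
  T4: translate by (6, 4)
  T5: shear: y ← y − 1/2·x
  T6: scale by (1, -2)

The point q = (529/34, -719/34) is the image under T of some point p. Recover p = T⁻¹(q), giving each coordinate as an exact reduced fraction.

p = (7/3, 3)

T1 = [1 0 1; 0 1 6; 0 0 1]
T2·T1 = [-8/17 15/17 82/17; -15/17 -8/17 -63/17; 0 0 1]
T3·…·T1 = [-12/17 45/34 123/17; 30/17 16/17 126/17; 0 0 1]
T4·…·T1 = [-12/17 45/34 225/17; 30/17 16/17 194/17; 0 0 1]
T5·…·T1 = [-12/17 45/34 225/17; 36/17 19/68 163/34; 0 0 1]
T6·…·T1 = [-12/17 45/34 225/17; -72/17 -19/34 -163/17; 0 0 1]
det M = 6; M⁻¹ = [-19/204 -15/68 -15/17; 12/17 -2/17 -178/17; 0 0 1]
M⁻¹ · (529/34, -719/34)ᵀ = (7/3, 3)ᵀ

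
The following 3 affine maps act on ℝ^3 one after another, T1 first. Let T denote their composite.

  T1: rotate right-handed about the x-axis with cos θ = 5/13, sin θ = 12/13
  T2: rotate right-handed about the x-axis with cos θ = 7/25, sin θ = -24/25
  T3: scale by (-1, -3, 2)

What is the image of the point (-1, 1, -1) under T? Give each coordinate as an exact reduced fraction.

T(p) = (1, -861/325, -718/325)

T1 rotate right-handed about the x-axis with cos θ = 5/13, sin θ = 12/13: (-1, 1, -1) → (-1, 17/13, 7/13)
T2 rotate right-handed about the x-axis with cos θ = 7/25, sin θ = -24/25: (-1, 17/13, 7/13) → (-1, 287/325, -359/325)
T3 scale by (-1, -3, 2): (-1, 287/325, -359/325) → (1, -861/325, -718/325)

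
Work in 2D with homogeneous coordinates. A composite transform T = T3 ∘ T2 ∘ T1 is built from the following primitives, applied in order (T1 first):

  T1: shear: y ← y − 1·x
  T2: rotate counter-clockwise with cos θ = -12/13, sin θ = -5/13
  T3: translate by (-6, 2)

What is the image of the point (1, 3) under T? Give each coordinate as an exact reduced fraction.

T1 shear: y ← y − 1·x: (1, 3) → (1, 2)
T2 rotate counter-clockwise with cos θ = -12/13, sin θ = -5/13: (1, 2) → (-2/13, -29/13)
T3 translate by (-6, 2): (-2/13, -29/13) → (-80/13, -3/13)

T(p) = (-80/13, -3/13)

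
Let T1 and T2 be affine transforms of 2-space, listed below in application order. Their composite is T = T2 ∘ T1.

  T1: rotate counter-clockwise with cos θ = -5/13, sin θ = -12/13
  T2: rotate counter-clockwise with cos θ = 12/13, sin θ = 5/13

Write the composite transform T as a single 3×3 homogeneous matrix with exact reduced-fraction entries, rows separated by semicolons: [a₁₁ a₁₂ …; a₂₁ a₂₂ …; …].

T = [0 1 0; -1 0 0; 0 0 1]

T1 = [-5/13 12/13 0; -12/13 -5/13 0; 0 0 1]
T2·T1 = [0 1 0; -1 0 0; 0 0 1]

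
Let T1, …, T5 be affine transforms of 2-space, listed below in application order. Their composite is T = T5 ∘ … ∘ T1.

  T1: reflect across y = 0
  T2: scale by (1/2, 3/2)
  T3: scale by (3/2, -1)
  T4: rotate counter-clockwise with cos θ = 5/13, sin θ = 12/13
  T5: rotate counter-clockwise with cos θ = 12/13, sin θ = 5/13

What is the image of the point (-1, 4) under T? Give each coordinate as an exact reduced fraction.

T(p) = (-6, -3/4)

T1 reflect across y = 0: (-1, 4) → (-1, -4)
T2 scale by (1/2, 3/2): (-1, -4) → (-1/2, -6)
T3 scale by (3/2, -1): (-1/2, -6) → (-3/4, 6)
T4 rotate counter-clockwise with cos θ = 5/13, sin θ = 12/13: (-3/4, 6) → (-303/52, 21/13)
T5 rotate counter-clockwise with cos θ = 12/13, sin θ = 5/13: (-303/52, 21/13) → (-6, -3/4)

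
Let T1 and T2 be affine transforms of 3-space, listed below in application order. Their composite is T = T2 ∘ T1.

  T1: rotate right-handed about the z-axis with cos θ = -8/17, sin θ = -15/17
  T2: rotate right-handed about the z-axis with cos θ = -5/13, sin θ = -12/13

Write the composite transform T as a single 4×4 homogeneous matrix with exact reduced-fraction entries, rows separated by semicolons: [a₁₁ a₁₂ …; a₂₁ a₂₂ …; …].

T = [-140/221 -171/221 0 0; 171/221 -140/221 0 0; 0 0 1 0; 0 0 0 1]

T1 = [-8/17 15/17 0 0; -15/17 -8/17 0 0; 0 0 1 0; 0 0 0 1]
T2·T1 = [-140/221 -171/221 0 0; 171/221 -140/221 0 0; 0 0 1 0; 0 0 0 1]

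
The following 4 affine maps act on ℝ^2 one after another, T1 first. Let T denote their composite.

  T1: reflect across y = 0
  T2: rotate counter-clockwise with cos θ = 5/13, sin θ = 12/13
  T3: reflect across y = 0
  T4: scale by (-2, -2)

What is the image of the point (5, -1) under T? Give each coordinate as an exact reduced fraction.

T1 reflect across y = 0: (5, -1) → (5, 1)
T2 rotate counter-clockwise with cos θ = 5/13, sin θ = 12/13: (5, 1) → (1, 5)
T3 reflect across y = 0: (1, 5) → (1, -5)
T4 scale by (-2, -2): (1, -5) → (-2, 10)

T(p) = (-2, 10)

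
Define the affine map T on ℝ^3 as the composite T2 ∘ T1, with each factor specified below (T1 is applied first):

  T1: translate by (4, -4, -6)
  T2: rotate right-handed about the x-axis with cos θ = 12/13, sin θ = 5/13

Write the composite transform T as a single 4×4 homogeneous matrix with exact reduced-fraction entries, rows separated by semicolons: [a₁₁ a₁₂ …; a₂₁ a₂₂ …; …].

T1 = [1 0 0 4; 0 1 0 -4; 0 0 1 -6; 0 0 0 1]
T2·T1 = [1 0 0 4; 0 12/13 -5/13 -18/13; 0 5/13 12/13 -92/13; 0 0 0 1]

T = [1 0 0 4; 0 12/13 -5/13 -18/13; 0 5/13 12/13 -92/13; 0 0 0 1]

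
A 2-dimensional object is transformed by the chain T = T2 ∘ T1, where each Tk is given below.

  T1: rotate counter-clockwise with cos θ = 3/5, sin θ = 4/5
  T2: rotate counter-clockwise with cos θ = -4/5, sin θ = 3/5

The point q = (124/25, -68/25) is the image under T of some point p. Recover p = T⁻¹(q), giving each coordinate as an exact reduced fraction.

p = (-4, 4)

T1 = [3/5 -4/5 0; 4/5 3/5 0; 0 0 1]
T2·T1 = [-24/25 7/25 0; -7/25 -24/25 0; 0 0 1]
det M = 1; M⁻¹ = [-24/25 -7/25 0; 7/25 -24/25 0; 0 0 1]
M⁻¹ · (124/25, -68/25)ᵀ = (-4, 4)ᵀ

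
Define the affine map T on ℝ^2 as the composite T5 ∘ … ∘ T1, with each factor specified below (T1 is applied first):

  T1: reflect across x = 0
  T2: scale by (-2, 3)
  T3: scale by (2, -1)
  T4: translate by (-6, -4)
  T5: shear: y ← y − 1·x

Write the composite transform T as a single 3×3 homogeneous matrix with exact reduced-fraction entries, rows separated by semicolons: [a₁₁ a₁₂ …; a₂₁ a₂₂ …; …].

T = [4 0 -6; -4 -3 2; 0 0 1]

T1 = [-1 0 0; 0 1 0; 0 0 1]
T2·T1 = [2 0 0; 0 3 0; 0 0 1]
T3·…·T1 = [4 0 0; 0 -3 0; 0 0 1]
T4·…·T1 = [4 0 -6; 0 -3 -4; 0 0 1]
T5·…·T1 = [4 0 -6; -4 -3 2; 0 0 1]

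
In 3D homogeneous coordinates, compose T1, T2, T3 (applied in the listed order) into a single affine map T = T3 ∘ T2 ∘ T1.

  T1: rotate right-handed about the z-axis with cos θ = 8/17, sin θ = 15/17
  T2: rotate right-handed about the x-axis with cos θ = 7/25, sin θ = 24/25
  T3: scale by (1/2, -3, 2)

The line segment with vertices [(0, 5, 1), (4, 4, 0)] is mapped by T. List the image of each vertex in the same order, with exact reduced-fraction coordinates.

image vertices: (-75/34, 384/425, 2158/425), (-14/17, -1932/425, 4416/425)

T1 rotate right-handed about the z-axis with cos θ = 8/17, sin θ = 15/17: (0, 5, 1) → (-75/17, 40/17, 1); (4, 4, 0) → (-28/17, 92/17, 0)
T2 rotate right-handed about the x-axis with cos θ = 7/25, sin θ = 24/25: (-75/17, 40/17, 1) → (-75/17, -128/425, 1079/425); (-28/17, 92/17, 0) → (-28/17, 644/425, 2208/425)
T3 scale by (1/2, -3, 2): (-75/17, -128/425, 1079/425) → (-75/34, 384/425, 2158/425); (-28/17, 644/425, 2208/425) → (-14/17, -1932/425, 4416/425)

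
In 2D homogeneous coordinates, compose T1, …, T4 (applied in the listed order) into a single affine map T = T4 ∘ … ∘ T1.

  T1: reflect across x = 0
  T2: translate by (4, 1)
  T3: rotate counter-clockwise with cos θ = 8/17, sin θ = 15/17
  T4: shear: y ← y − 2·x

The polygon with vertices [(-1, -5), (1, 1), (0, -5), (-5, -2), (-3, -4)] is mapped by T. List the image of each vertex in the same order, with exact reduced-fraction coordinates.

T1 reflect across x = 0: (-1, -5) → (1, -5); (1, 1) → (-1, 1); (0, -5) → (0, -5); (-5, -2) → (5, -2); (-3, -4) → (3, -4)
T2 translate by (4, 1): (1, -5) → (5, -4); (-1, 1) → (3, 2); (0, -5) → (4, -4); (5, -2) → (9, -1); (3, -4) → (7, -3)
T3 rotate counter-clockwise with cos θ = 8/17, sin θ = 15/17: (5, -4) → (100/17, 43/17); (3, 2) → (-6/17, 61/17); (4, -4) → (92/17, 28/17); (9, -1) → (87/17, 127/17); (7, -3) → (101/17, 81/17)
T4 shear: y ← y − 2·x: (100/17, 43/17) → (100/17, -157/17); (-6/17, 61/17) → (-6/17, 73/17); (92/17, 28/17) → (92/17, -156/17); (87/17, 127/17) → (87/17, -47/17); (101/17, 81/17) → (101/17, -121/17)

image vertices: (100/17, -157/17), (-6/17, 73/17), (92/17, -156/17), (87/17, -47/17), (101/17, -121/17)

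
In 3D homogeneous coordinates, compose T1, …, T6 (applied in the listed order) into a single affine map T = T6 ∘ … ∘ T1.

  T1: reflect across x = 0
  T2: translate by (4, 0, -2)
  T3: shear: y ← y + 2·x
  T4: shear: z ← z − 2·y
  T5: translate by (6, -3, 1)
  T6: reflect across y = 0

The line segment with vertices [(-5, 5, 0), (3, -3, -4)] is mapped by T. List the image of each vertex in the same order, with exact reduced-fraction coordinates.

image vertices: (15, -20, -47), (7, 4, -3)

T1 reflect across x = 0: (-5, 5, 0) → (5, 5, 0); (3, -3, -4) → (-3, -3, -4)
T2 translate by (4, 0, -2): (5, 5, 0) → (9, 5, -2); (-3, -3, -4) → (1, -3, -6)
T3 shear: y ← y + 2·x: (9, 5, -2) → (9, 23, -2); (1, -3, -6) → (1, -1, -6)
T4 shear: z ← z − 2·y: (9, 23, -2) → (9, 23, -48); (1, -1, -6) → (1, -1, -4)
T5 translate by (6, -3, 1): (9, 23, -48) → (15, 20, -47); (1, -1, -4) → (7, -4, -3)
T6 reflect across y = 0: (15, 20, -47) → (15, -20, -47); (7, -4, -3) → (7, 4, -3)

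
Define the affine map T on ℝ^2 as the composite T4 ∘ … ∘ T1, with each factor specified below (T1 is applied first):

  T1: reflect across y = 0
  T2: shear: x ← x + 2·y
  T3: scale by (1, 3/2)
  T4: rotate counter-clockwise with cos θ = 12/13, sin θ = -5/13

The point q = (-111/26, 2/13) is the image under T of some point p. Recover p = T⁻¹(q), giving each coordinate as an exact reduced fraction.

p = (-2, 1)

T1 = [1 0 0; 0 -1 0; 0 0 1]
T2·T1 = [1 -2 0; 0 -1 0; 0 0 1]
T3·…·T1 = [1 -2 0; 0 -3/2 0; 0 0 1]
T4·…·T1 = [12/13 -63/26 0; -5/13 -8/13 0; 0 0 1]
det M = -3/2; M⁻¹ = [16/39 -21/13 0; -10/39 -8/13 0; 0 0 1]
M⁻¹ · (-111/26, 2/13)ᵀ = (-2, 1)ᵀ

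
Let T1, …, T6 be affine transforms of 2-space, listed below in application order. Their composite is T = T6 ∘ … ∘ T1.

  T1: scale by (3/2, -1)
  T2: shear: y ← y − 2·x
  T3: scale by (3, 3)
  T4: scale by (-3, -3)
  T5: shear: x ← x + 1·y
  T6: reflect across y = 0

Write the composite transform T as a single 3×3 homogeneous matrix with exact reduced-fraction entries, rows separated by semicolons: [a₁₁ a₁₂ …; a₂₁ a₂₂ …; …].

T1 = [3/2 0 0; 0 -1 0; 0 0 1]
T2·T1 = [3/2 0 0; -3 -1 0; 0 0 1]
T3·…·T1 = [9/2 0 0; -9 -3 0; 0 0 1]
T4·…·T1 = [-27/2 0 0; 27 9 0; 0 0 1]
T5·…·T1 = [27/2 9 0; 27 9 0; 0 0 1]
T6·…·T1 = [27/2 9 0; -27 -9 0; 0 0 1]

T = [27/2 9 0; -27 -9 0; 0 0 1]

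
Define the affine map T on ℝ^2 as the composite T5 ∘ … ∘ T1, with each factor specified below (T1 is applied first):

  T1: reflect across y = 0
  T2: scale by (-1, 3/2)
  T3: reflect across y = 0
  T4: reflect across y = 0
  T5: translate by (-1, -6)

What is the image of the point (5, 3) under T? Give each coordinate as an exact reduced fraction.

T1 reflect across y = 0: (5, 3) → (5, -3)
T2 scale by (-1, 3/2): (5, -3) → (-5, -9/2)
T3 reflect across y = 0: (-5, -9/2) → (-5, 9/2)
T4 reflect across y = 0: (-5, 9/2) → (-5, -9/2)
T5 translate by (-1, -6): (-5, -9/2) → (-6, -21/2)

T(p) = (-6, -21/2)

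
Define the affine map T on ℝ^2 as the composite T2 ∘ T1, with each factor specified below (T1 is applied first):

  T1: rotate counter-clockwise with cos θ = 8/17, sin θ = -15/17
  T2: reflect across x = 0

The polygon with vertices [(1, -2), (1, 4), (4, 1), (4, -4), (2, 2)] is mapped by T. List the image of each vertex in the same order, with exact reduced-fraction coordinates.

T1 rotate counter-clockwise with cos θ = 8/17, sin θ = -15/17: (1, -2) → (-22/17, -31/17); (1, 4) → (4, 1); (4, 1) → (47/17, -52/17); (4, -4) → (-28/17, -92/17); (2, 2) → (46/17, -14/17)
T2 reflect across x = 0: (-22/17, -31/17) → (22/17, -31/17); (4, 1) → (-4, 1); (47/17, -52/17) → (-47/17, -52/17); (-28/17, -92/17) → (28/17, -92/17); (46/17, -14/17) → (-46/17, -14/17)

image vertices: (22/17, -31/17), (-4, 1), (-47/17, -52/17), (28/17, -92/17), (-46/17, -14/17)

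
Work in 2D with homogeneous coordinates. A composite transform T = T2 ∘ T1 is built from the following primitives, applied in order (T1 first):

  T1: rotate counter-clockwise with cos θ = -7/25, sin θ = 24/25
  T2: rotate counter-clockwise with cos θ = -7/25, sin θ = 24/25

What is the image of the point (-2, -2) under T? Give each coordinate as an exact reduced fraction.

T(p) = (382/625, 1726/625)

T1 rotate counter-clockwise with cos θ = -7/25, sin θ = 24/25: (-2, -2) → (62/25, -34/25)
T2 rotate counter-clockwise with cos θ = -7/25, sin θ = 24/25: (62/25, -34/25) → (382/625, 1726/625)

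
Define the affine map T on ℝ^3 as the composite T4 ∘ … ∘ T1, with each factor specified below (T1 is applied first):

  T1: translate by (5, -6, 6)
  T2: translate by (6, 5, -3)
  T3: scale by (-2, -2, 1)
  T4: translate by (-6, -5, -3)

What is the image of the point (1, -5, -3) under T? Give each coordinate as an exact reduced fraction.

T(p) = (-30, 7, -3)

T1 translate by (5, -6, 6): (1, -5, -3) → (6, -11, 3)
T2 translate by (6, 5, -3): (6, -11, 3) → (12, -6, 0)
T3 scale by (-2, -2, 1): (12, -6, 0) → (-24, 12, 0)
T4 translate by (-6, -5, -3): (-24, 12, 0) → (-30, 7, -3)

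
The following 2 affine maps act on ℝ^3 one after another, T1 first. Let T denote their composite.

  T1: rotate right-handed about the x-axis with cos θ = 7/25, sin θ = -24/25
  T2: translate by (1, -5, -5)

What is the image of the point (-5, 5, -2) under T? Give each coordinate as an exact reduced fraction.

T(p) = (-4, -138/25, -259/25)

T1 rotate right-handed about the x-axis with cos θ = 7/25, sin θ = -24/25: (-5, 5, -2) → (-5, -13/25, -134/25)
T2 translate by (1, -5, -5): (-5, -13/25, -134/25) → (-4, -138/25, -259/25)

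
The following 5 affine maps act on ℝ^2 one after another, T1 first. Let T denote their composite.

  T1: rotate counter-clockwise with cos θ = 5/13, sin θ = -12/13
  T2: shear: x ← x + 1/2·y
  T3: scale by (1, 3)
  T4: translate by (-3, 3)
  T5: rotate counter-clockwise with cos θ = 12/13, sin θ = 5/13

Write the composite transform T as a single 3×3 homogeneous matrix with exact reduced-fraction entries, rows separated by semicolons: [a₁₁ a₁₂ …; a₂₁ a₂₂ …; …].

T = [168/169 99/169 -51/13; -437/169 505/338 21/13; 0 0 1]

T1 = [5/13 12/13 0; -12/13 5/13 0; 0 0 1]
T2·T1 = [-1/13 29/26 0; -12/13 5/13 0; 0 0 1]
T3·…·T1 = [-1/13 29/26 0; -36/13 15/13 0; 0 0 1]
T4·…·T1 = [-1/13 29/26 -3; -36/13 15/13 3; 0 0 1]
T5·…·T1 = [168/169 99/169 -51/13; -437/169 505/338 21/13; 0 0 1]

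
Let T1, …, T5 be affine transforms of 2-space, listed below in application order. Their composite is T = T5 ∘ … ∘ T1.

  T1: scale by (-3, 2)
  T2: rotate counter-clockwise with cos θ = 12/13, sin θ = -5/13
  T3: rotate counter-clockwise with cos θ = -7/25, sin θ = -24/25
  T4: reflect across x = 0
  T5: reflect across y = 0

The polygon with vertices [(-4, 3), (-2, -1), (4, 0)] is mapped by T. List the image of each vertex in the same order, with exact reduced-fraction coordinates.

T1 scale by (-3, 2): (-4, 3) → (12, 6); (-2, -1) → (6, -2); (4, 0) → (-12, 0)
T2 rotate counter-clockwise with cos θ = 12/13, sin θ = -5/13: (12, 6) → (174/13, 12/13); (6, -2) → (62/13, -54/13); (-12, 0) → (-144/13, 60/13)
T3 rotate counter-clockwise with cos θ = -7/25, sin θ = -24/25: (174/13, 12/13) → (-186/65, -852/65); (62/13, -54/13) → (-346/65, -222/65); (-144/13, 60/13) → (2448/325, 3036/325)
T4 reflect across x = 0: (-186/65, -852/65) → (186/65, -852/65); (-346/65, -222/65) → (346/65, -222/65); (2448/325, 3036/325) → (-2448/325, 3036/325)
T5 reflect across y = 0: (186/65, -852/65) → (186/65, 852/65); (346/65, -222/65) → (346/65, 222/65); (-2448/325, 3036/325) → (-2448/325, -3036/325)

image vertices: (186/65, 852/65), (346/65, 222/65), (-2448/325, -3036/325)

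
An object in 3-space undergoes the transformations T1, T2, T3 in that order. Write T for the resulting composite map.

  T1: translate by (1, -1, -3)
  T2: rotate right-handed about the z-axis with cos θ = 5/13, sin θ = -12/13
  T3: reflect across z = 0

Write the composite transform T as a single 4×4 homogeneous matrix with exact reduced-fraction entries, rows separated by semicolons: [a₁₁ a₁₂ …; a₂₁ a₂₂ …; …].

T1 = [1 0 0 1; 0 1 0 -1; 0 0 1 -3; 0 0 0 1]
T2·T1 = [5/13 12/13 0 -7/13; -12/13 5/13 0 -17/13; 0 0 1 -3; 0 0 0 1]
T3·…·T1 = [5/13 12/13 0 -7/13; -12/13 5/13 0 -17/13; 0 0 -1 3; 0 0 0 1]

T = [5/13 12/13 0 -7/13; -12/13 5/13 0 -17/13; 0 0 -1 3; 0 0 0 1]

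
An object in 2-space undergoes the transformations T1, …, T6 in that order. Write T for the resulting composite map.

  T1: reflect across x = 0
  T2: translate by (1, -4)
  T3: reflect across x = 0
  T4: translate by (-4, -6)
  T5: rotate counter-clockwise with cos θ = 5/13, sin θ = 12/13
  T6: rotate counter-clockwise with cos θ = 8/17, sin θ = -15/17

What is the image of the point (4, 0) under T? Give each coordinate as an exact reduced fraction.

T(p) = (-10/221, -2221/221)

T1 reflect across x = 0: (4, 0) → (-4, 0)
T2 translate by (1, -4): (-4, 0) → (-3, -4)
T3 reflect across x = 0: (-3, -4) → (3, -4)
T4 translate by (-4, -6): (3, -4) → (-1, -10)
T5 rotate counter-clockwise with cos θ = 5/13, sin θ = 12/13: (-1, -10) → (115/13, -62/13)
T6 rotate counter-clockwise with cos θ = 8/17, sin θ = -15/17: (115/13, -62/13) → (-10/221, -2221/221)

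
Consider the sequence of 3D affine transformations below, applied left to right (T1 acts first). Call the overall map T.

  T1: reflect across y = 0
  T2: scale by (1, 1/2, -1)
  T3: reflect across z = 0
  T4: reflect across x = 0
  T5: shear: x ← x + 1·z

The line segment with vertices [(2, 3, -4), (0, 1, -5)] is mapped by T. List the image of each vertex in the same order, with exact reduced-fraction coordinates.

image vertices: (-6, -3/2, -4), (-5, -1/2, -5)

T1 reflect across y = 0: (2, 3, -4) → (2, -3, -4); (0, 1, -5) → (0, -1, -5)
T2 scale by (1, 1/2, -1): (2, -3, -4) → (2, -3/2, 4); (0, -1, -5) → (0, -1/2, 5)
T3 reflect across z = 0: (2, -3/2, 4) → (2, -3/2, -4); (0, -1/2, 5) → (0, -1/2, -5)
T4 reflect across x = 0: (2, -3/2, -4) → (-2, -3/2, -4); (0, -1/2, -5) → (0, -1/2, -5)
T5 shear: x ← x + 1·z: (-2, -3/2, -4) → (-6, -3/2, -4); (0, -1/2, -5) → (-5, -1/2, -5)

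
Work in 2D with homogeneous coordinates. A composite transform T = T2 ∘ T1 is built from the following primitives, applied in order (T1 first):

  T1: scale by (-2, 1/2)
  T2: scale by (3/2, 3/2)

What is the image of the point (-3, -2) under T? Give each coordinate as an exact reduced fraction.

T1 scale by (-2, 1/2): (-3, -2) → (6, -1)
T2 scale by (3/2, 3/2): (6, -1) → (9, -3/2)

T(p) = (9, -3/2)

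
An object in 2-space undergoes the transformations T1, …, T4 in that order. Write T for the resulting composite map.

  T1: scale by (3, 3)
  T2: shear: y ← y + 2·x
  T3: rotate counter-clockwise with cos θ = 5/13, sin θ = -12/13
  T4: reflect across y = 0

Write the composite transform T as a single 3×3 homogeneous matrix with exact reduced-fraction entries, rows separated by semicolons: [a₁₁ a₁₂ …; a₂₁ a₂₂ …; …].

T = [87/13 36/13 0; 6/13 -15/13 0; 0 0 1]

T1 = [3 0 0; 0 3 0; 0 0 1]
T2·T1 = [3 0 0; 6 3 0; 0 0 1]
T3·…·T1 = [87/13 36/13 0; -6/13 15/13 0; 0 0 1]
T4·…·T1 = [87/13 36/13 0; 6/13 -15/13 0; 0 0 1]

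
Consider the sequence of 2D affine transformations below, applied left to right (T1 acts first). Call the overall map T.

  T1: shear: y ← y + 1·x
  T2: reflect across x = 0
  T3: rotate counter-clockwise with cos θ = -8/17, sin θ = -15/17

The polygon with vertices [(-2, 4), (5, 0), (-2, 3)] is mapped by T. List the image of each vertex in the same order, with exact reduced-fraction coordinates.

T1 shear: y ← y + 1·x: (-2, 4) → (-2, 2); (5, 0) → (5, 5); (-2, 3) → (-2, 1)
T2 reflect across x = 0: (-2, 2) → (2, 2); (5, 5) → (-5, 5); (-2, 1) → (2, 1)
T3 rotate counter-clockwise with cos θ = -8/17, sin θ = -15/17: (2, 2) → (14/17, -46/17); (-5, 5) → (115/17, 35/17); (2, 1) → (-1/17, -38/17)

image vertices: (14/17, -46/17), (115/17, 35/17), (-1/17, -38/17)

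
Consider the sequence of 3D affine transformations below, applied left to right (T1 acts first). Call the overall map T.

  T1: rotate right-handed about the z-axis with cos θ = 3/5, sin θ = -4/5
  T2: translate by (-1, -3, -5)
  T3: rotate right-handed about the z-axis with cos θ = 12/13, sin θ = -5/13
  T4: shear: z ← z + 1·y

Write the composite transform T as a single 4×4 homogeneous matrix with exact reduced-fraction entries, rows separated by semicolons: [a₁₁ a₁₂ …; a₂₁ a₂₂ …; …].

T = [16/65 63/65 0 -27/13; -63/65 16/65 0 -31/13; -63/65 16/65 1 -96/13; 0 0 0 1]

T1 = [3/5 4/5 0 0; -4/5 3/5 0 0; 0 0 1 0; 0 0 0 1]
T2·T1 = [3/5 4/5 0 -1; -4/5 3/5 0 -3; 0 0 1 -5; 0 0 0 1]
T3·…·T1 = [16/65 63/65 0 -27/13; -63/65 16/65 0 -31/13; 0 0 1 -5; 0 0 0 1]
T4·…·T1 = [16/65 63/65 0 -27/13; -63/65 16/65 0 -31/13; -63/65 16/65 1 -96/13; 0 0 0 1]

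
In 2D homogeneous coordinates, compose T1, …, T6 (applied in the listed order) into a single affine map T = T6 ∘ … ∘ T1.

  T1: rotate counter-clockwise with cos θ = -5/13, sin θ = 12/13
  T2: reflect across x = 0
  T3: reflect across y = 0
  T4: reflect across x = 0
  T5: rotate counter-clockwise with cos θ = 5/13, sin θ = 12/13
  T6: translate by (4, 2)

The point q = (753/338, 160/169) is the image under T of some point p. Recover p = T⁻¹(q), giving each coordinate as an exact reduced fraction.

p = (-1/2, 2)

T1 = [-5/13 -12/13 0; 12/13 -5/13 0; 0 0 1]
T2·T1 = [5/13 12/13 0; 12/13 -5/13 0; 0 0 1]
T3·…·T1 = [5/13 12/13 0; -12/13 5/13 0; 0 0 1]
T4·…·T1 = [-5/13 -12/13 0; -12/13 5/13 0; 0 0 1]
T5·…·T1 = [119/169 -120/169 0; -120/169 -119/169 0; 0 0 1]
T6·…·T1 = [119/169 -120/169 4; -120/169 -119/169 2; 0 0 1]
det M = -1; M⁻¹ = [119/169 -120/169 -236/169; -120/169 -119/169 718/169; 0 0 1]
M⁻¹ · (753/338, 160/169)ᵀ = (-1/2, 2)ᵀ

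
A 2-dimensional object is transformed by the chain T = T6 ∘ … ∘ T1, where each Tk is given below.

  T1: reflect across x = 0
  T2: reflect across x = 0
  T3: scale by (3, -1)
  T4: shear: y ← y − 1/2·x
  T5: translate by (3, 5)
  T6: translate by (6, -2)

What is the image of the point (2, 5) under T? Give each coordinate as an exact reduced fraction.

T(p) = (15, -5)

T1 reflect across x = 0: (2, 5) → (-2, 5)
T2 reflect across x = 0: (-2, 5) → (2, 5)
T3 scale by (3, -1): (2, 5) → (6, -5)
T4 shear: y ← y − 1/2·x: (6, -5) → (6, -8)
T5 translate by (3, 5): (6, -8) → (9, -3)
T6 translate by (6, -2): (9, -3) → (15, -5)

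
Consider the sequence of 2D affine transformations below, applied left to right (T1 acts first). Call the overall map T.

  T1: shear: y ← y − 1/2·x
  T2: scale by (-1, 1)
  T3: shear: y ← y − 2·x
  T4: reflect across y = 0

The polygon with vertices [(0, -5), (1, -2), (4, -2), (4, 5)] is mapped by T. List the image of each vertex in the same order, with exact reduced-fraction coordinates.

image vertices: (0, 5), (-1, 1/2), (-4, -4), (-4, -11)

T1 shear: y ← y − 1/2·x: (0, -5) → (0, -5); (1, -2) → (1, -5/2); (4, -2) → (4, -4); (4, 5) → (4, 3)
T2 scale by (-1, 1): (0, -5) → (0, -5); (1, -5/2) → (-1, -5/2); (4, -4) → (-4, -4); (4, 3) → (-4, 3)
T3 shear: y ← y − 2·x: (0, -5) → (0, -5); (-1, -5/2) → (-1, -1/2); (-4, -4) → (-4, 4); (-4, 3) → (-4, 11)
T4 reflect across y = 0: (0, -5) → (0, 5); (-1, -1/2) → (-1, 1/2); (-4, 4) → (-4, -4); (-4, 11) → (-4, -11)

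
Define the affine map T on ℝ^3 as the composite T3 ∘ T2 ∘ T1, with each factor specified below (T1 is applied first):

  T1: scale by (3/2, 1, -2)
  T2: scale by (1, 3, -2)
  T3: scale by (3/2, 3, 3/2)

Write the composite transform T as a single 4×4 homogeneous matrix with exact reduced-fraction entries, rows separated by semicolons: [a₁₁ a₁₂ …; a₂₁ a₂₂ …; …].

T1 = [3/2 0 0 0; 0 1 0 0; 0 0 -2 0; 0 0 0 1]
T2·T1 = [3/2 0 0 0; 0 3 0 0; 0 0 4 0; 0 0 0 1]
T3·…·T1 = [9/4 0 0 0; 0 9 0 0; 0 0 6 0; 0 0 0 1]

T = [9/4 0 0 0; 0 9 0 0; 0 0 6 0; 0 0 0 1]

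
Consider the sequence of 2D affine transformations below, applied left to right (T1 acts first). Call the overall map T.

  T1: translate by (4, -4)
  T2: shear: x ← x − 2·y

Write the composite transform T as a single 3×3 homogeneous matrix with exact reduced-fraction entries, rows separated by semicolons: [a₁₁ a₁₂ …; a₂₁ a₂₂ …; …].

T = [1 -2 12; 0 1 -4; 0 0 1]

T1 = [1 0 4; 0 1 -4; 0 0 1]
T2·T1 = [1 -2 12; 0 1 -4; 0 0 1]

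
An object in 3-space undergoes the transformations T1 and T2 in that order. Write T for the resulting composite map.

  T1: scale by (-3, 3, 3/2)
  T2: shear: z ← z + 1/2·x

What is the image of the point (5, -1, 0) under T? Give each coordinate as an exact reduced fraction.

T(p) = (-15, -3, -15/2)

T1 scale by (-3, 3, 3/2): (5, -1, 0) → (-15, -3, 0)
T2 shear: z ← z + 1/2·x: (-15, -3, 0) → (-15, -3, -15/2)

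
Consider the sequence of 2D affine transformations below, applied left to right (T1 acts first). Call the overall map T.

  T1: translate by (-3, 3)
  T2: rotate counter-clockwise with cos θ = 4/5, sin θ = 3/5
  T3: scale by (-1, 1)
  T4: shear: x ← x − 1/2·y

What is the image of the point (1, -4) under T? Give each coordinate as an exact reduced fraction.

T(p) = (2, -2)

T1 translate by (-3, 3): (1, -4) → (-2, -1)
T2 rotate counter-clockwise with cos θ = 4/5, sin θ = 3/5: (-2, -1) → (-1, -2)
T3 scale by (-1, 1): (-1, -2) → (1, -2)
T4 shear: x ← x − 1/2·y: (1, -2) → (2, -2)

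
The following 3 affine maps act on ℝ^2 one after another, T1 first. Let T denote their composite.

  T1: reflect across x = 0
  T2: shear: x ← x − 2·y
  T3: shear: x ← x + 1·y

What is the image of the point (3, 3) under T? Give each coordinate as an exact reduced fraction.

T(p) = (-6, 3)

T1 reflect across x = 0: (3, 3) → (-3, 3)
T2 shear: x ← x − 2·y: (-3, 3) → (-9, 3)
T3 shear: x ← x + 1·y: (-9, 3) → (-6, 3)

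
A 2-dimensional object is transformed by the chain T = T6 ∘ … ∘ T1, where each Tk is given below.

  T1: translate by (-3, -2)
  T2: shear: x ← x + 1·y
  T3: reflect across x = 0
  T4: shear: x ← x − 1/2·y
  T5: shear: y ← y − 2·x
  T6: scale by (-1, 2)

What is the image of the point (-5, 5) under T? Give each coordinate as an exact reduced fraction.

T1 translate by (-3, -2): (-5, 5) → (-8, 3)
T2 shear: x ← x + 1·y: (-8, 3) → (-5, 3)
T3 reflect across x = 0: (-5, 3) → (5, 3)
T4 shear: x ← x − 1/2·y: (5, 3) → (7/2, 3)
T5 shear: y ← y − 2·x: (7/2, 3) → (7/2, -4)
T6 scale by (-1, 2): (7/2, -4) → (-7/2, -8)

T(p) = (-7/2, -8)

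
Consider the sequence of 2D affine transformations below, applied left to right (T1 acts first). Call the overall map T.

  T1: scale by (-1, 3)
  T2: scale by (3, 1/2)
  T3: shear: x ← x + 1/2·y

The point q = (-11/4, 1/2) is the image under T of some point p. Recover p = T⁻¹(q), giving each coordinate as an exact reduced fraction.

p = (1, 1/3)

T1 = [-1 0 0; 0 3 0; 0 0 1]
T2·T1 = [-3 0 0; 0 3/2 0; 0 0 1]
T3·…·T1 = [-3 3/4 0; 0 3/2 0; 0 0 1]
det M = -9/2; M⁻¹ = [-1/3 1/6 0; 0 2/3 0; 0 0 1]
M⁻¹ · (-11/4, 1/2)ᵀ = (1, 1/3)ᵀ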